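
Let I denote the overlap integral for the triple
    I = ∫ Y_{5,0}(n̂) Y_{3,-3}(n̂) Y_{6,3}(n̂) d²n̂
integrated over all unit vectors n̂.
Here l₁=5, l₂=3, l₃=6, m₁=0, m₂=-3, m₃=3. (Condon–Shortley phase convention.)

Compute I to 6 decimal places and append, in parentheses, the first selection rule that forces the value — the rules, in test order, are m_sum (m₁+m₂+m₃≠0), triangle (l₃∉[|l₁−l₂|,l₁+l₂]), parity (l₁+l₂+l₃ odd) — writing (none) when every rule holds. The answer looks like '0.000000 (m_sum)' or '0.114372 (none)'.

Checks pass: Σm=0; 14 even; l₃=6∈[2,8].
(2·5+1)(2·3+1)(2·6+1) = 1001
Δ: 2! 8! 4! / 15! → 1/675675
sum: t=0:+1/8640 t=1:−1/2304 t=2:+1/8640 = -7/34560
3j²(5 3 6; 0 0 0) = Δ·Π!·Σ² = 7/429  (sign -1)
sum: t=0:+1/34560 = 1/34560
3j²(5 3 6; 0 -3 3) = Δ·Π!·Σ² = 4/143  (sign -1)
combine: 4πI² = 1001·7/429·4/143 = 196/429
take √, sign +1: I = 0.19067531
No selection rule forces the value: the integral is nonzero (none).

0.190675 (none)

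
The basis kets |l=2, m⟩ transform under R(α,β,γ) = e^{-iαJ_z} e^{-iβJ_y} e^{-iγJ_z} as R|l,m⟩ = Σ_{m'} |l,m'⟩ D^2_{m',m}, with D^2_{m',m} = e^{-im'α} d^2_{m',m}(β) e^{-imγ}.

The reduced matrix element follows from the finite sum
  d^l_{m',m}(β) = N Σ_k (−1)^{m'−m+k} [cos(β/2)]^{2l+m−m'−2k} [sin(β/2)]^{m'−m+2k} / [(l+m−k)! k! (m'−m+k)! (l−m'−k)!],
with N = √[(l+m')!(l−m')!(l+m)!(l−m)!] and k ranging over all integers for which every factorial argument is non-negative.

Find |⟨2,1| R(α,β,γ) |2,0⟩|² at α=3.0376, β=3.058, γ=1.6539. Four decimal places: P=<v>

P=0.0104

First d^2_{1,0}(β=3.0580), then the phase factors e^{-i(1)α} and e^{-i(0)γ}:
Half-angle: c=0.041784, s=0.999127. N=√(6·1·2·2)=4.898979
The bounds max(0,m−m')=0 and min(l+m,l−m')=1 give 2 terms
  k=0: (−1)^1·4.8990/(2)·0.0418^3·0.9991^1 = -0.000179
  k=1: (−1)^2·4.8990/(2)·0.0418^1·0.9991^3 = +0.102082
d^2_{1,0}(3.0580) = -0.000179 +0.102082 = +0.101903
|D^2_{1,0}|² = |d^2_{1,0}(β)|² = (+0.101903)² = 0.010384 (the z-rotation phases have unit modulus)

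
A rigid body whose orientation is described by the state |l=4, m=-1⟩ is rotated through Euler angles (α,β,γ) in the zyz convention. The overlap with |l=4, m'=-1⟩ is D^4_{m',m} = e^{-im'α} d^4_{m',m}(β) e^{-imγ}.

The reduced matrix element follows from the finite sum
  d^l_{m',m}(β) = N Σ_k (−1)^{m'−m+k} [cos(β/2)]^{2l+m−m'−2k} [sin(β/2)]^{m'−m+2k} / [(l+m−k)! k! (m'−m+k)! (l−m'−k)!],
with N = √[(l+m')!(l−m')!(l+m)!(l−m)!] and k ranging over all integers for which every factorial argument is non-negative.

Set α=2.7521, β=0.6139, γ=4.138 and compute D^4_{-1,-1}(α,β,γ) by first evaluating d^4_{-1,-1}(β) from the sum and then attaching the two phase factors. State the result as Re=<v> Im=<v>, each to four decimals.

Re=-0.1201 Im=-0.0834

D^4_{-1,-1}(2.7521,0.6139,4.1380) = e^{-i·-1·2.7521}·d^4_{-1,-1}(0.6139)·e^{-i·-1·4.1380}. Compute d first:
With c≡cos(β/2)=0.953260 and s≡sin(β/2)=0.302153, N=[6·120·6·120]^{1/2}=720.000000
The bounds max(0,m−m')=0 and min(l+m,l−m')=3 give 4 terms
  k=0: (−1)^0·720.0000/(720)·0.9533^8·0.3022^0 = +0.681851
  k=1: (−1)^1·720.0000/(48)·0.9533^6·0.3022^2 = -1.027569
  k=2: (−1)^2·720.0000/(24)·0.9533^4·0.3022^4 = +0.206477
  k=3: (−1)^3·720.0000/(72)·0.9533^2·0.3022^6 = -0.006915
d^4_{-1,-1}(0.6139) = +0.681851 -1.027569 +0.206477 -0.006915 = -0.146156
D = (-0.925102+0.379719i)·(-0.146156)·(-0.543322-0.839524i) = -0.120054-0.083358i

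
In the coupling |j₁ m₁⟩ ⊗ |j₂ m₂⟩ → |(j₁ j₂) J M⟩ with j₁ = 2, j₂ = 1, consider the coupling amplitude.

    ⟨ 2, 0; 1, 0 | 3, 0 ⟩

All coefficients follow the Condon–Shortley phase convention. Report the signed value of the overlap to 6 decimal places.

+0.774597  (= +√(3/5))

triangle: 0!*4!*2!/7! = 48/5040
(j±m)!: 2!*2!*1!*1!*3!*3! = 144
prefactor² = (2J+1)*Δ*N² = 48/5
  k=0: +1/(0!*0!*2!*1!*2!*1!) = 1/4
Σ = 1/4  ⇒  CG² = 48/5*(1/4)² = 3/5
CG = +√(3/5) = +0.774597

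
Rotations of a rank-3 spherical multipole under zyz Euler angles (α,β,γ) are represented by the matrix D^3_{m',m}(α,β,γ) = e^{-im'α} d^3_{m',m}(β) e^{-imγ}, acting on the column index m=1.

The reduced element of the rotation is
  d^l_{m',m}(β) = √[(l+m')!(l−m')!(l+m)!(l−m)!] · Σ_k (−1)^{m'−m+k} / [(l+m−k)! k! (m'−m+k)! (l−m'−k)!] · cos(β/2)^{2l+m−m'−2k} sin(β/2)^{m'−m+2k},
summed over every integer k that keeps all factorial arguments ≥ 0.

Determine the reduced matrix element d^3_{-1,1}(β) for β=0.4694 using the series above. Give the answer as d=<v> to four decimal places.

d=0.2684

d^3_{-1,1}(β=0.4694) via the finite sum:
c=cos(0.469400/2)=0.972584, s=sin(0.469400/2)=0.232551; N=√[2·24·24·2]=48.000000
Admissible k: 2..4 (factorial args all ≥0)
  k=2: (−1)^0·48.0000/(8)·0.9726^4·0.2326^2 = +0.290334
  k=3: (−1)^1·48.0000/(6)·0.9726^2·0.2326^4 = -0.022132
  k=4: (−1)^2·48.0000/(48)·0.9726^0·0.2326^6 = +0.000158
d^3_{-1,1}(0.4694) = +0.290334 -0.022132 +0.000158 = +0.268360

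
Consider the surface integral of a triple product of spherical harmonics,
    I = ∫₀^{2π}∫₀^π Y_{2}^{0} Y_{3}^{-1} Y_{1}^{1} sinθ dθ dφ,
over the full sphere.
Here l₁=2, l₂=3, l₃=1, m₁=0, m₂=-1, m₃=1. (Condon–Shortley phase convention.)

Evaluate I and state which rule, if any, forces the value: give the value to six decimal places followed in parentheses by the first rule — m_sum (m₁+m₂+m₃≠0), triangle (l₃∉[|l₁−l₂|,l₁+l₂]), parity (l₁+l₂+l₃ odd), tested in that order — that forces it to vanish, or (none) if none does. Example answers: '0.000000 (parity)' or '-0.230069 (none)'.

m-sum 0 ✓  L=6 even ✓  1≤1≤5 ✓
Π(2lᵢ+1) = 5×7×3 = 105
triangle coeff Δ(2,3,1) = 1/105
Σ_t [2,2]: t=2:+1/4 = 1/4
(3j)²=3/35 [(2 3 1; 0 0 0)], sign=-1
Σ_t [2,2]: t=2:+1/8 = 1/8
(3j)²=2/35 [(2 3 1; 0 -1 1)], sign=+1
⇒ 4πI² = 18/35
I = (-1)√(18/35/(4π)) = -0.20230066
No selection rule forces the value: the integral is nonzero (none).

-0.202301 (none)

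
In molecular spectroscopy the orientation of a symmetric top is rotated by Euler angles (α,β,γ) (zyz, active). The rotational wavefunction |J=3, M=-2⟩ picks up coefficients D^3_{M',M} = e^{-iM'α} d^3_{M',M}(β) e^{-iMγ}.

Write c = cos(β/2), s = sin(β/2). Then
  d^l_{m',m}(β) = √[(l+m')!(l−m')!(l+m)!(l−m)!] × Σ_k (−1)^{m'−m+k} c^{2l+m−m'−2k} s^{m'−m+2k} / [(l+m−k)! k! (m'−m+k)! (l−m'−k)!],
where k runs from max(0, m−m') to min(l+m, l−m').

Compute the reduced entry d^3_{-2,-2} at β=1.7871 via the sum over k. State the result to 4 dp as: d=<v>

d^3_{-2,-2}(β=1.7871) via the finite sum:
With c≡cos(β/2)=0.626649 and s≡sin(β/2)=0.779301, N=[1·120·1·120]^{1/2}=120.000000
Admissible k: 0..1 (factorial args all ≥0)
  k=0: (−1)^0·120.0000/(120)·0.6266^6·0.7793^0 = +0.060555
  k=1: (−1)^1·120.0000/(24)·0.6266^4·0.7793^2 = -0.468252
d^3_{-2,-2}(1.7871) = +0.060555 -0.468252 = -0.407697

d=-0.4077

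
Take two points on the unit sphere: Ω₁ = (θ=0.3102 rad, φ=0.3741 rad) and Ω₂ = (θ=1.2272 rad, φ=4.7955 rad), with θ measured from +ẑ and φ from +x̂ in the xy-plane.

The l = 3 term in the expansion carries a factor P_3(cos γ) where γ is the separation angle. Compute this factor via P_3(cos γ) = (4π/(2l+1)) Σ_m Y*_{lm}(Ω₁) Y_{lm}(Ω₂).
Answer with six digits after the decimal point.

Addition theorem: P_3(cos γ) = (4π/7) Σ_m Y*_{lm}(Ω₁) Y_{lm}(Ω₂), m = −3…3:
  term(m=-3) = (0.003167, -0.002655)   from Y*(Ω₁)=(0.005146, 0.010693), Y(Ω₂)=(-0.085935, -0.337487)
  term(m=-2) = (-0.023121, -0.015213)   from Y*(Ω₁)=(0.066461, 0.061692), Y(Ω₂)=(-0.301004, 0.050499)
  term(m=-1) = (0.013166, -0.043962)   from Y*(Ω₁)=(0.324529, 0.127406), Y(Ω₂)=(-0.010927, -0.131174)
  term(m=+0) = (-0.166718, 0.000000)   from Y*(Ω₁)=(0.545172, -0.000000), Y(Ω₂)=(-0.305809, 0.000000)
  term(m=+1) = (0.013166, 0.043962)   from Y*(Ω₁)=(-0.324529, 0.127406), Y(Ω₂)=(0.010927, -0.131174)
  term(m=+2) = (-0.023121, 0.015213)   from Y*(Ω₁)=(0.066461, -0.061692), Y(Ω₂)=(-0.301004, -0.050499)
  term(m=+3) = (0.003167, 0.002655)   from Y*(Ω₁)=(-0.005146, 0.010693), Y(Ω₂)=(0.085935, -0.337487)
Accumulated sum (-0.180294, -0.000000); after 4π/(2l+1) scaling, (-0.323662, -0.000000) ⇒ P_3 = -0.323662

-0.323662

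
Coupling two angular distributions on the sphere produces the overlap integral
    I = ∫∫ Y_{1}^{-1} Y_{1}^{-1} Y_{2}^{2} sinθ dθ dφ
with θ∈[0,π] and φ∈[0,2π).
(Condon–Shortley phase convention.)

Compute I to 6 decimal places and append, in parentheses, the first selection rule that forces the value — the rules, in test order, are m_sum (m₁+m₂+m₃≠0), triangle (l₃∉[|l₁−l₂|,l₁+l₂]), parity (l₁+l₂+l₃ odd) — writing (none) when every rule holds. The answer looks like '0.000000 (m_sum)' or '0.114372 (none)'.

m-sum 0 ✓  L=4 even ✓  0≤2≤2 ✓
Π(2lᵢ+1) = 3×3×5 = 45
triangle coeff Δ(1,1,2) = 1/30
Σ_t [0,0]: t=0:+1/1 = 1/1
(3j)²=2/15 [(1 1 2; 0 0 0)], sign=+1
Σ_t [0,0]: t=0:+1/4 = 1/4
(3j)²=1/5 [(1 1 2; -1 -1 2)], sign=+1
⇒ 4πI² = 6/5
I = (+1)√(6/5/(4π)) = 0.30901936
No selection rule forces the value: the integral is nonzero (none).

0.309019 (none)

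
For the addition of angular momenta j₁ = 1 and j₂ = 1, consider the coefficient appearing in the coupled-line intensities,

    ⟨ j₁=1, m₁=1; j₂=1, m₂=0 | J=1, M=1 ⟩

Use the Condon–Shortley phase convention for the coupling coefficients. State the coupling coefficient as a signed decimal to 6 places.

+0.707107

j₁+j₂−J=1  J+j₁−j₂=1  J−j₁+j₂=1  j₁+j₂+J+1=4
(j₁±m₁, j₂±m₂, J±M) = (2,0,1,1,2,0)
P² = 1/2
sum k=0..0:
  [0] +1/1 = 1
S = 1
C² = P²·S² = 1/2 ; C = +0.707107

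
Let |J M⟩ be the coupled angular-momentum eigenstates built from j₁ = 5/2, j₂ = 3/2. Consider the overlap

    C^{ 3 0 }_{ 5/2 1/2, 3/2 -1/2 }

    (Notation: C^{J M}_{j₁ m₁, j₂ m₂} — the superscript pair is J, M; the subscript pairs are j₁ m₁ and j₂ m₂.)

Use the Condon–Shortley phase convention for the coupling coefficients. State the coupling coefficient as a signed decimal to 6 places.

√[7·1!4!2!/8! · 3!2!1!2!3!3!] = √(36/5)
  +(−1)^0/∏(0,1,2,1,2,1)! = 1/4  (running 1/4)
  +(−1)^1/∏(1,0,1,0,3,2)! = -1/12  (running 1/6)
⟨..|..⟩ = √(36/5)·(1/6) = +0.447214

+√(1/5) ≈ +0.447214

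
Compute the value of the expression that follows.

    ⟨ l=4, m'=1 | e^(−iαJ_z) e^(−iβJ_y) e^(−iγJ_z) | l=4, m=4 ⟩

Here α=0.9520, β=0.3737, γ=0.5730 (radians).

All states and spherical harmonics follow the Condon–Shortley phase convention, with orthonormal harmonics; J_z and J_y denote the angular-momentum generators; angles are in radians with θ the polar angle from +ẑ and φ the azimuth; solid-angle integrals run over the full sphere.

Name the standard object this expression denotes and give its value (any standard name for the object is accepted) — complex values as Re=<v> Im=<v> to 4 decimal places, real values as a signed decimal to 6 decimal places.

This is a Wigner D-matrix element — the rotation-matrix element ⟨l m'| R(α,β,γ) |l m⟩ in the angular-momentum basis.
D^4_{1,4}(0.9520,0.3737,0.5730) = e^{-i·1·0.9520}·d^4_{1,4}(0.3737)·e^{-i·4·0.5730}. Compute d first:
Half-angle: c=0.982594, s=0.185765. N=√(120·6·40320·1)=5387.986637
k∈{3} keeps every argument non-negative
  k=3: (−1)^0·5387.9866/(720)·0.9826^5·0.1858^3 = +0.043939
d^4_{1,4}(0.3737) = +0.043939
Phases: e^{-i·(1)·0.9520}=+0.580055-0.814577i, e^{-i·(4)·0.5730}=-0.660289-0.751012i ⇒ D=-0.043709+0.004492i

Wigner D-matrix element, Re=-0.0437 Im=0.0045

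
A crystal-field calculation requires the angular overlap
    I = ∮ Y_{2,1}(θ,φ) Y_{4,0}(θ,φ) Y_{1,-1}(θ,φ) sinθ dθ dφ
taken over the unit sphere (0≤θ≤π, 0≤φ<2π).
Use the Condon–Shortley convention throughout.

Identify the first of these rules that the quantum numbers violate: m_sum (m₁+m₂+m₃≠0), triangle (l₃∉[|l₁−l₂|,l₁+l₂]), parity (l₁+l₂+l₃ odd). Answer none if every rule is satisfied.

m₁+m₂+m₃ = 1 + 0 − 1 = 0  ✓
triangle: need |l₁−l₂| ≤ l₃ ≤ l₁+l₂ = [2,6]; l₃=1 is outside  ✗
parity: l₁+l₂+l₃ = 7 is odd

triangle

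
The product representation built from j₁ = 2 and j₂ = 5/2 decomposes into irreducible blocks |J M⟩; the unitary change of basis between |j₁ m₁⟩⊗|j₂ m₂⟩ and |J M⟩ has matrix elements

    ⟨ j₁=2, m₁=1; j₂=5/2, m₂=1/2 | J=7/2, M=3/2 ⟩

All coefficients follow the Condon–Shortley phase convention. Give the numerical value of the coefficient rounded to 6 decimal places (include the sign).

+√(2/21) = +0.308607

√[8·1!3!4!/9! · 3!1!3!2!5!2!] = √(384/7)
  +(−1)^0/∏(0,1,1,3,2,1)! = 1/12  (running 1/12)
  +(−1)^1/∏(1,0,0,2,3,2)! = -1/24  (running 1/24)
⟨..|..⟩ = √(384/7)·(1/24) = +0.308607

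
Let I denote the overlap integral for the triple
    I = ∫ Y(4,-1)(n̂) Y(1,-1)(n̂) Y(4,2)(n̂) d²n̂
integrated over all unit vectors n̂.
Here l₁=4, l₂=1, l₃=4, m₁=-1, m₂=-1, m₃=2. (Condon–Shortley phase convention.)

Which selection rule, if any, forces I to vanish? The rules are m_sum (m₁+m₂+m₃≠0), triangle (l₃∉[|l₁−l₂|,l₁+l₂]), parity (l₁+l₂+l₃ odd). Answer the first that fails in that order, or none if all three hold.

azimuthal sum: -1 − 1 + 2 = 0  ✓
3 ≤ 4 ≤ 5 (triangle on l)  ✓
L = 4 + 1 + 4 = 9 (odd)  ✗

parity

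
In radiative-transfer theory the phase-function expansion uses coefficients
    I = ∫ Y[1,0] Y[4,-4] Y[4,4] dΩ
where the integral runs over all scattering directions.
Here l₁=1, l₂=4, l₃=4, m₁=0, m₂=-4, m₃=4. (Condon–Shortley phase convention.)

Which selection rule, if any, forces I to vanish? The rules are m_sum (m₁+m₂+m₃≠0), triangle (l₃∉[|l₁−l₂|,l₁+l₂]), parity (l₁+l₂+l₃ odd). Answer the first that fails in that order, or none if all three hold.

parity

azimuthal sum: 0 − 4 + 4 = 0  ✓
3 ≤ 4 ≤ 5 (triangle on l)  ✓
L = 1 + 4 + 4 = 9 (odd)  ✗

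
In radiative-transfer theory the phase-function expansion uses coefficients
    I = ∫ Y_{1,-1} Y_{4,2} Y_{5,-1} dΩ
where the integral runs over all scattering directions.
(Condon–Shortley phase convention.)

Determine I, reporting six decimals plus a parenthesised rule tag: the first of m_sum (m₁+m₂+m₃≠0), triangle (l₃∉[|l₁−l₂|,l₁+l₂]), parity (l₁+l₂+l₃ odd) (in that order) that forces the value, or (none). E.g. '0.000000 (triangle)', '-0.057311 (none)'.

Checks pass: Σm=0; 10 even; l₃=5∈[3,5].
(2·1+1)(2·4+1)(2·5+1) = 297
Δ: 0! 2! 8! / 11! → 1/495
sum: t=0:+1/576 = 1/576
3j²(1 4 5; 0 0 0) = Δ·Π!·Σ² = 5/99  (sign -1)
sum: t=0:+1/2880 = 1/2880
3j²(1 4 5; -1 2 -1) = Δ·Π!·Σ² = 2/165  (sign +1)
combine: 4πI² = 297·5/99·2/165 = 2/11
take √, sign -1: I = -0.12028562
No selection rule forces the value: the integral is nonzero (none).

-0.120286 (none)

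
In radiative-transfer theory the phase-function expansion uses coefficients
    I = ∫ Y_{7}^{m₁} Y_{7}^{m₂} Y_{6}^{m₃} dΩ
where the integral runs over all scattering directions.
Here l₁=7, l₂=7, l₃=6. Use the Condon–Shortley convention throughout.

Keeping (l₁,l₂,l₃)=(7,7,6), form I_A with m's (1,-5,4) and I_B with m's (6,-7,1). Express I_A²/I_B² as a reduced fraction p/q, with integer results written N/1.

l's match ⇒ only the (l;m) 3-j factors differ between A and B.
A: triangle coeff Δ(7,7,6) = 1/2444321880; Σ_t [0,2]: t=0:+1/1393459200 t=1:−1/72576000 t=2:+1/49766400 = 7/995328000; (3j)²=343/83980 [(7 7 6; 1 -5 4)], sign=+1
B: triangle coeff Δ(7,7,6) = 1/2444321880; Σ_t [0,0]: t=0:+1/3483648000 = 1/3483648000; (3j)²=143/12920 [(7 7 6; 6 -7 1)], sign=-1
I_A²/I_B² = (343/83980)/(143/12920) = 686/1859

686/1859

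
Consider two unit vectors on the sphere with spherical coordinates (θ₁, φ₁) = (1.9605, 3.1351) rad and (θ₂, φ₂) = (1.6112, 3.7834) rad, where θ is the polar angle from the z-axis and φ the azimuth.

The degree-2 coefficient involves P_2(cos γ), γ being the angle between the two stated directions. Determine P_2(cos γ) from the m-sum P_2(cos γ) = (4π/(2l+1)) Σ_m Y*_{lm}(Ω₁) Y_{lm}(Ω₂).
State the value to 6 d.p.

Summing Y*_{l m}(θ₁,φ₁)·Y_{l m}(θ₂,φ₂) over m ∈ [−2, 2]; prefactor 4π/(2·2+1) = 2.513274:
  m=-2: Y*=(0.330493, -0.004292)  Y=(0.109234, -0.369850)  product (0.034514, -0.122702)
  m=-1: Y*=(0.271490, -0.001763)  Y=(0.024976, -0.018666)  product (0.006748, -0.005112)
  m=+0: Y*=(-0.178826, -0.000000)  Y=(-0.313848, 0.000000)  product (0.056124, 0.000000)
  m=+1: Y*=(-0.271490, -0.001763)  Y=(-0.024976, -0.018666)  product (0.006748, 0.005112)
  m=+2: Y*=(0.330493, 0.004292)  Y=(0.109234, 0.369850)  product (0.034514, 0.122702)
Σ over m = (0.138647, 0.000000); ×(4π/5) → (0.348458, 0.000000). Real part: 0.348458

0.348458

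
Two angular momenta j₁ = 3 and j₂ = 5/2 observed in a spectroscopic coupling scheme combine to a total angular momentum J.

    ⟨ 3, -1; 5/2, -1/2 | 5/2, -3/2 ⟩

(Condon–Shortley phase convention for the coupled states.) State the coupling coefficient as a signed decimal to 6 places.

√[6·3!3!2!/9! · 2!4!2!3!1!4!] = √(576/35)
  +(−1)^1/∏(1,2,3,1,0,1)! = -1/12  (running -1/12)
  +(−1)^2/∏(2,1,2,0,1,2)! = 1/8  (running 1/24)
⟨..|..⟩ = √(576/35)·(1/24) = +0.169031

+√(1/35) = +0.169031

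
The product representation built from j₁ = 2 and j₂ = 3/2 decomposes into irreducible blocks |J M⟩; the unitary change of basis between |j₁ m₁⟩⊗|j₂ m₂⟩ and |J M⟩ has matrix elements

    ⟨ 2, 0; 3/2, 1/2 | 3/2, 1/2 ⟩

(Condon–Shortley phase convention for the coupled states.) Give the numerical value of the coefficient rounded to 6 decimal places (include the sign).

-0.447214

j₁+j₂−J=2  J+j₁−j₂=2  J−j₁+j₂=1  j₁+j₂+J+1=6
(j₁±m₁, j₂±m₂, J±M) = (2,2,2,1,2,1)
P² = 16/45
sum k=1..2:
  [1] −1/1 = -1
  [2] +1/4 = 1/4
S = -3/4
C² = P²·S² = 1/5 ; C = -0.447214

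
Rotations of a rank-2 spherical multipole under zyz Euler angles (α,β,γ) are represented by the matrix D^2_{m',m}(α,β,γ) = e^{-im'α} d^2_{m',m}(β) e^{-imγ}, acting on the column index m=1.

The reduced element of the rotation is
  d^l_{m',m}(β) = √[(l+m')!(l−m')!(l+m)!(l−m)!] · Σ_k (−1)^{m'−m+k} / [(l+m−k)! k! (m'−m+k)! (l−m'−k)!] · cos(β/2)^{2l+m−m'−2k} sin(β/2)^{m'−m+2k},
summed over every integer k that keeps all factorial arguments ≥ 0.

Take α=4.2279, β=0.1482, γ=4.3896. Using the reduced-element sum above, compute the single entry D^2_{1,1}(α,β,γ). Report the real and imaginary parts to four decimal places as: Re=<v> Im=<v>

D^2_{1,1}(4.2279,0.1482,4.3896) = e^{-i·1·4.2279}·d^2_{1,1}(0.1482)·e^{-i·1·4.3896}. Compute d first:
c=cos(0.148200/2)=0.997256, s=sin(0.148200/2)=0.074032; N=√[6·1·6·1]=6.000000
The bounds max(0,m−m')=0 and min(l+m,l−m')=1 give 2 terms
  k=0: (−1)^0·6.0000/(6)·0.9973^4·0.0740^0 = +0.989069
  k=1: (−1)^1·6.0000/(2)·0.9973^2·0.0740^2 = -0.016352
d^2_{1,1}(0.1482) = +0.989069 -0.016352 = +0.972716
Phases: e^{-i·(1)·4.2279}=-0.465756+0.884913i, e^{-i·(1)·4.3896}=-0.317213+0.948354i ⇒ D=-0.672602-0.702698i

Re=-0.6726 Im=-0.7027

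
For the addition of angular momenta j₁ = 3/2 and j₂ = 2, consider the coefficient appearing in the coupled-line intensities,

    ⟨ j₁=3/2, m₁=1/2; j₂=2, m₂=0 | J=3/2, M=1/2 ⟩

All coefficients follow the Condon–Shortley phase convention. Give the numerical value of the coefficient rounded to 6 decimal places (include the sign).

-0.447214  (= −√(1/5))

triangle: 2!*1!*2!/6! = 4/720
(j±m)!: 2!*1!*2!*2!*2!*1! = 16
prefactor² = (2J+1)*Δ*N² = 16/45
  k=0: +1/(0!*2!*1!*2!*0!*0!) = 1/4
  k=1: −1/(1!*1!*0!*1!*1!*1!) = -1
Σ = -3/4  ⇒  CG² = 16/45*(-3/4)² = 1/5
CG = −√(1/5) = -0.447214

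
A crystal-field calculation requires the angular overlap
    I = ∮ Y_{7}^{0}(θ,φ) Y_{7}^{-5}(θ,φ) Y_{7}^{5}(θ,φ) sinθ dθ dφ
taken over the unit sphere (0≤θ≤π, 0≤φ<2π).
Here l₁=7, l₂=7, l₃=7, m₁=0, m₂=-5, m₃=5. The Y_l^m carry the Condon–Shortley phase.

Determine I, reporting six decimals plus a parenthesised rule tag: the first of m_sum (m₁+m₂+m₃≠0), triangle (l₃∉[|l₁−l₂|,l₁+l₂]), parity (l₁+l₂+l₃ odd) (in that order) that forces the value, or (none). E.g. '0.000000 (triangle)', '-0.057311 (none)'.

0.000000 (parity)

Σlᵢ=21 odd — θ-integrand is odd under cosθ→−cosθ; I=0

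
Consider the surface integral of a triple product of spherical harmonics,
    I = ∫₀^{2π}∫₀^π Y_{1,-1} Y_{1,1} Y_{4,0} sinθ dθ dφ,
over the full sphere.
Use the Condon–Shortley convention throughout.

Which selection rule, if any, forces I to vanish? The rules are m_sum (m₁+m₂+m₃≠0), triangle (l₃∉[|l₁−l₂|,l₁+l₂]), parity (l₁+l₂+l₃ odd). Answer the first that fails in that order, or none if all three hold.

azimuthal sum: -1 + 1 + 0 = 0  ✓
l₃ must lie in [0,2]; have l₃=4  ✗
L = 1 + 1 + 4 = 6 (even)

triangle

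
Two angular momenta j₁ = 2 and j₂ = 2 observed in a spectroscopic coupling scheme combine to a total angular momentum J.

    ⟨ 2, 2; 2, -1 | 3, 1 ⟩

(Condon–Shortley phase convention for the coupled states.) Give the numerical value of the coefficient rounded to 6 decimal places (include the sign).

+√(3/10) = +0.547723

triangle: 1!×3!×3!/8! = 36/40320
(j±m)!: 4!×0!×1!×3!×4!×2! = 6912
prefactor² = (2J+1)×Δ×N² = 216/5
  k=0: +1/(0!×1!×0!×1!×3!×2!) = 1/12
Σ = 1/12  ⇒  CG² = 216/5×(1/12)² = 3/10
CG = +√(3/10) = +0.547723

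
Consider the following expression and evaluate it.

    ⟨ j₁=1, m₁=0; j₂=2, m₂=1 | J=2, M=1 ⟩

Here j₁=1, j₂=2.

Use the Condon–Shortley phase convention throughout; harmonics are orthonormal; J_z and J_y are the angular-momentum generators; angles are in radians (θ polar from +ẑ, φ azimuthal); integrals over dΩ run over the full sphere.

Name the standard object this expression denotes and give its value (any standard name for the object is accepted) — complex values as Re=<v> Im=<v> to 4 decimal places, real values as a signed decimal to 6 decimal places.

Clebsch–Gordan coefficient, −√(1/6) ≈ -0.408248

This is a Clebsch–Gordan (vector-coupling) coefficient.
j₁+j₂−J=1  J+j₁−j₂=1  J−j₁+j₂=3  j₁+j₂+J+1=6
(j₁±m₁, j₂±m₂, J±M) = (1,1,3,1,3,1)
P² = 3/2
sum k=0..1:
  [0] +1/6 = 1/6
  [1] −1/2 = -1/2
S = -1/3
C² = P²·S² = 1/6 ; C = -0.408248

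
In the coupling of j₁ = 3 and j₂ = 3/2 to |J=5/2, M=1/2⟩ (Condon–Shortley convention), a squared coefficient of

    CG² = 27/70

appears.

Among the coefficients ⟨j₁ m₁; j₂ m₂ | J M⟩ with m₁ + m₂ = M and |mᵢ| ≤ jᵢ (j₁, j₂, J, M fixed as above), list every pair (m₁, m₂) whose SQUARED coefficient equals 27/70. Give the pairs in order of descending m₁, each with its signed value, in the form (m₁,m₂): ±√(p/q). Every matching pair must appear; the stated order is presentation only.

(-1,3/2): +√(27/70)

Admissible pairs with m₁+m₂ = M = 1/2: (-1,3/2), (0,1/2), (1,-1/2), (2,-3/2)
  (m₁,m₂)=(2,-3/2): CG² = 3/7, CG = +√(3/7)
  (m₁,m₂)=(1,-1/2): CG² = 1/70, CG = −√(1/70)
  (m₁,m₂)=(0,1/2): CG² = 6/35, CG = −√(6/35)
  (m₁,m₂)=(-1,3/2): CG² = 27/70, CG = +√(27/70)   ← matches the target
Pairs with CG² = 27/70: (-1,3/2): +√(27/70)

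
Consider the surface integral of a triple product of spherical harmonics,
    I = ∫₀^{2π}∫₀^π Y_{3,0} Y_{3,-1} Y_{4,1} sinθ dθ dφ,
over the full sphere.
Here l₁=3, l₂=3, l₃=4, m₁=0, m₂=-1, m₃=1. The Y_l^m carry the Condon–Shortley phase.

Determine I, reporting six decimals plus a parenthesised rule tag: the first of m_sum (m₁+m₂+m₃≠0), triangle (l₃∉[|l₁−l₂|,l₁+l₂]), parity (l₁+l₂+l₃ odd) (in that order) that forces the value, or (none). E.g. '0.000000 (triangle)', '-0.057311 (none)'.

m-sum 0 ✓  L=10 even ✓  0≤4≤6 ✓
Π(2lᵢ+1) = 7×7×9 = 441
triangle coeff Δ(3,3,4) = 1/34650
Σ_t [0,2]: t=0:+1/72 t=1:−1/16 t=2:+1/72 = -5/144
(3j)²=2/77 [(3 3 4; 0 0 0)], sign=-1
Σ_t [0,2]: t=0:+1/48 t=1:−1/24 t=2:+1/288 = -5/288
(3j)²=5/462 [(3 3 4; 0 -1 1)], sign=+1
⇒ 4πI² = 15/121
I = (-1)√(15/121/(4π)) = -0.09932258
No selection rule forces the value: the integral is nonzero (none).

-0.099323 (none)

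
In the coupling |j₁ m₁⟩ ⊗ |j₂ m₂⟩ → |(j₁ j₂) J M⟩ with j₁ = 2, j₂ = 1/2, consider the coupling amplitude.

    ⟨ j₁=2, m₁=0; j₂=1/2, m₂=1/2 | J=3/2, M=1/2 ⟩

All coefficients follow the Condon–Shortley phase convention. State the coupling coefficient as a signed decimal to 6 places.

-0.632456

triangle: 1!*3!*0!/5! = 6/120
(j±m)!: 2!*2!*1!*0!*2!*1! = 8
prefactor² = (2J+1)*Δ*N² = 8/5
  k=1: −1/(1!*0!*1!*0!*2!*0!) = -1/2
Σ = -1/2  ⇒  CG² = 8/5*(-1/2)² = 2/5
CG = −√(2/5) = -0.632456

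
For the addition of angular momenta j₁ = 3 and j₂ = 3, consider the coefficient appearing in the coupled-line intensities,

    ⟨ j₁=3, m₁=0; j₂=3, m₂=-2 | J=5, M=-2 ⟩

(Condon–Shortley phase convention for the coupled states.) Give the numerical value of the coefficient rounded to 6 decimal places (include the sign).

√[11·1!5!5!/12! · 3!3!1!5!3!7!] = √(43200)
  +(−1)^0/∏(0,1,3,1,2,4)! = 1/288  (running 1/288)
  +(−1)^1/∏(1,0,2,0,3,5)! = -1/1440  (running 1/360)
⟨..|..⟩ = √(43200)·(1/360) = +0.577350

+0.577350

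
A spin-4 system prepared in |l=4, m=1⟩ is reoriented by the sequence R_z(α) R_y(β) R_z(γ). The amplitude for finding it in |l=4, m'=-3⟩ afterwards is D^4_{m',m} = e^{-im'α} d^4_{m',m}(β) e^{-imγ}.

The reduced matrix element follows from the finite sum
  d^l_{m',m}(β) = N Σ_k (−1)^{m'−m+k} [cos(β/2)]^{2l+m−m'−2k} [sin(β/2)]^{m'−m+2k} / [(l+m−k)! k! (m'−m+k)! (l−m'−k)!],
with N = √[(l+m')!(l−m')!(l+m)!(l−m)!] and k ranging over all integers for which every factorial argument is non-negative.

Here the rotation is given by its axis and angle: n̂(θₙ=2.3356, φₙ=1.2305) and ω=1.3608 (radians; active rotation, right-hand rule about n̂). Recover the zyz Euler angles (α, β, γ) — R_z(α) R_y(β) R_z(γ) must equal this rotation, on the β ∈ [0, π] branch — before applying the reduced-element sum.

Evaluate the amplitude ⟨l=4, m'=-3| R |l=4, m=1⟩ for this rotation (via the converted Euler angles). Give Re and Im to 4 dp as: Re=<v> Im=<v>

Re=-0.2169 Im=-0.2057

Axis–angle → zyz. n̂ = (sinθₙcosφₙ, sinθₙsinφₙ, cosθₙ) = (+0.240819, +0.680143, -0.692395), ω = 1.3608.
R = I cosω + sinω [n̂]ₓ + (1−cosω) n̂n̂ᵀ gives
  R = [+0.254361, +0.806832, +0.533218; -0.547537, +0.574621, -0.608288; -0.797185, -0.137232, +0.587931]
β = atan2(√(R₁₃²+R₂₃²), R₃₃) = 0.942297; α = atan2(R₂₃, R₁₃) mod 2π = 5.432118; γ = atan2(R₃₂, −R₃₁) mod 2π = 6.112710
First d^4_{-3,1}(β=0.9423), then the phase factors e^{-i(-3)α} and e^{-i(1)γ}:
With c≡cos(β/2)=0.891048 and s≡sin(β/2)=0.453910, N=[1·5040·120·6]^{1/2}=1904.940944
Admissible k: 4..5 (factorial args all ≥0)
  k=4: (−1)^0·1904.9409/(144)·0.8910^4·0.4539^4 = +0.353999
  k=5: (−1)^1·1904.9409/(240)·0.8910^2·0.4539^6 = -0.055118
d^4_{-3,1}(0.9423) = +0.353999 -0.055118 = +0.298881
Phases: e^{-i·(-3)·5.4321}=-0.831835-0.555023i, e^{-i·(1)·6.1127}=+0.985504+0.169650i ⇒ D=-0.216873-0.205660i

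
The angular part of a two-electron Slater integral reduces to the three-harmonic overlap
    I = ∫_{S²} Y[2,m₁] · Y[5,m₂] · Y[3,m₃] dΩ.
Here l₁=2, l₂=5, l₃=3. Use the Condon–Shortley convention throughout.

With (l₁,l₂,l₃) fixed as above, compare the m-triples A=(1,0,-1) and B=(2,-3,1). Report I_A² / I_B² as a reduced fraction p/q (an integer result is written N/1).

5/7

l's match ⇒ only the (l;m) 3-j factors differ between A and B.
A: triangle coeff Δ(2,5,3) = 1/2310; Σ_t [1,1]: t=1:−1/288 = -1/288; (3j)²=5/231 [(2 5 3; 1 0 -1)], sign=-1
B: triangle coeff Δ(2,5,3) = 1/2310; Σ_t [0,0]: t=0:+1/1152 = 1/1152; (3j)²=1/33 [(2 5 3; 2 -3 1)], sign=+1
I_A²/I_B² = (5/231)/(1/33) = 5/7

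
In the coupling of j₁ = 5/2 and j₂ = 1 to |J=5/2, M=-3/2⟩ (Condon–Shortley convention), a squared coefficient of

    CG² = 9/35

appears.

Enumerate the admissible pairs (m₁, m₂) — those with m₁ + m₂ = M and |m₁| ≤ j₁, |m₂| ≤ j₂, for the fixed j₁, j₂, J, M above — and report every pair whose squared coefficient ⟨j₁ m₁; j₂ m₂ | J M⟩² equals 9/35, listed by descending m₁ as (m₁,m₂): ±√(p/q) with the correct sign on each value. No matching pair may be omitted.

(-3/2,0): −√(9/35)

Admissible pairs with m₁+m₂ = M = -3/2: (-5/2,1), (-3/2,0), (-1/2,-1)
  (m₁,m₂)=(-1/2,-1): CG² = 16/35, CG = +√(16/35)
  (m₁,m₂)=(-3/2,0): CG² = 9/35, CG = −√(9/35)   ← matches the target
  (m₁,m₂)=(-5/2,1): CG² = 2/7, CG = −√(2/7)
Pairs with CG² = 9/35: (-3/2,0): −√(9/35)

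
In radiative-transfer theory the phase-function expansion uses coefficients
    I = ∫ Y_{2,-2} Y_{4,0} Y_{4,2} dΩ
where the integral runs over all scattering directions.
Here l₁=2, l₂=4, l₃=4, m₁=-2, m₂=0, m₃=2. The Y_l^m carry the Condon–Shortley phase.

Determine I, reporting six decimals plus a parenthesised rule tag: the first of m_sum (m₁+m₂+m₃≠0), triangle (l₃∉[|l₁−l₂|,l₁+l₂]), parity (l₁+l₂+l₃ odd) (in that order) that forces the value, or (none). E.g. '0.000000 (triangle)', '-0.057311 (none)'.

-0.190365 (none)

Rules hold: Σm=0, L=10 even, 2≤4≤6.
N = 5·9·9 = 405
Δ = 2!·2!·6!/11! = 1/13860
Racah Σ t=0..2: t=0:+1/192 t=1:−1/36 t=2:+1/192 = -5/288
⇒ 3j(2 4 4; 0 0 0)² = 20/693, sgn -1
Racah Σ t=2..2: t=2:+1/192 = 1/192
⇒ 3j(2 4 4; -2 0 2)² = 3/77, sgn +1
4πI² = N·(3j₀)²·(3jₘ)² = 2700/5929
I = -1·√(0.455389/4π) = -0.19036462
No selection rule forces the value: the integral is nonzero (none).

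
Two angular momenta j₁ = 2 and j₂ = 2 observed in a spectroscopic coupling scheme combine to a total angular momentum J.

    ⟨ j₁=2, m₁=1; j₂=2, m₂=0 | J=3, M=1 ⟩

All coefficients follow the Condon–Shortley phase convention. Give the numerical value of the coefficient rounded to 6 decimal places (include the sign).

triangle: 1!*3!*3!/8! = 36/40320
(j±m)!: 3!*1!*2!*2!*4!*2! = 1152
prefactor² = (2J+1)*Δ*N² = 36/5
  k=0: +1/(0!*1!*1!*2!*2!*1!) = 1/4
  k=1: −1/(1!*0!*0!*1!*3!*2!) = -1/12
Σ = 1/6  ⇒  CG² = 36/5*(1/6)² = 1/5
CG = +√(1/5) = +0.447214

+√(1/5) ≈ +0.447214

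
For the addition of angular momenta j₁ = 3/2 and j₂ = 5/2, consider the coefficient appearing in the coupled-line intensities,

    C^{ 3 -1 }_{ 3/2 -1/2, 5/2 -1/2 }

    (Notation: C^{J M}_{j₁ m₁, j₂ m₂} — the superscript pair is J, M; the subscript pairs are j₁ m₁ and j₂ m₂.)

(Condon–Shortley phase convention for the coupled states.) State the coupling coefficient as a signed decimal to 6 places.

j₁+j₂−J=1  J+j₁−j₂=2  J−j₁+j₂=4  j₁+j₂+J+1=8
(j₁±m₁, j₂±m₂, J±M) = (1,2,2,3,2,4)
P² = 48/5
sum k=0..1:
  [0] +1/8 = 1/8
  [1] −1/6 = -1/6
S = -1/24
C² = P²·S² = 1/60 ; C = -0.129099

−√(1/60) ≈ -0.129099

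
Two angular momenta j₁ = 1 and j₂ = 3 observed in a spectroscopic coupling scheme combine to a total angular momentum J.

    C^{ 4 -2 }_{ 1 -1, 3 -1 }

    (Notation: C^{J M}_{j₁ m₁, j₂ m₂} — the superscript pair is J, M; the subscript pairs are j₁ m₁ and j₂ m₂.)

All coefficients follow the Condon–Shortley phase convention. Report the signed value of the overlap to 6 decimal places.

+0.731925

√[9·0!2!6!/9! · 0!2!2!4!2!6!] = √(34560/7)
  +(−1)^0/∏(0,0,2,2,0,4)! = 1/96  (running 1/96)
⟨..|..⟩ = √(34560/7)·(1/96) = +0.731925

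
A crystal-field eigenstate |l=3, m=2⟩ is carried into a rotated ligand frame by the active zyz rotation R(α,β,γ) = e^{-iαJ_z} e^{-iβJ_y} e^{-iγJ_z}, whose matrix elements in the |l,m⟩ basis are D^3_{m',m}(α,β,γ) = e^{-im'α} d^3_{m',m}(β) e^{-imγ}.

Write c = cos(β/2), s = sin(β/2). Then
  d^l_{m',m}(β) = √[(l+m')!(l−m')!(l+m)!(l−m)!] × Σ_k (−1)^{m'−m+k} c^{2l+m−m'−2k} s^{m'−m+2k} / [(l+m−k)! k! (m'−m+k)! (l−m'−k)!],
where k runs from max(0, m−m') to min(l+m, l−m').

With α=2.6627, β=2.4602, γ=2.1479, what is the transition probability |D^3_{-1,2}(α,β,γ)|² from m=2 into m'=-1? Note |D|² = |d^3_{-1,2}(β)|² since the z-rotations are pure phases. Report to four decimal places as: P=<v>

D^3_{-1,2}(2.6627,2.4602,2.1479) = e^{-i·-1·2.6627}·d^3_{-1,2}(2.4602)·e^{-i·2·2.1479}. Compute d first:
With c≡cos(β/2)=0.334143 and s≡sin(β/2)=0.942522, N=[2·24·120·1]^{1/2}=75.894664
The bounds max(0,m−m')=3 and min(l+m,l−m')=4 give 2 terms
  k=3: (−1)^0·75.8947/(12)·0.3341^3·0.9425^3 = +0.197562
  k=4: (−1)^1·75.8947/(24)·0.3341^1·0.9425^5 = -0.785943
d^3_{-1,2}(2.4602) = +0.197562 -0.785943 = -0.588381
|D^3_{-1,2}|² = |d^3_{-1,2}(β)|² = (-0.588381)² = 0.346192 (the z-rotation phases have unit modulus)

P=0.3462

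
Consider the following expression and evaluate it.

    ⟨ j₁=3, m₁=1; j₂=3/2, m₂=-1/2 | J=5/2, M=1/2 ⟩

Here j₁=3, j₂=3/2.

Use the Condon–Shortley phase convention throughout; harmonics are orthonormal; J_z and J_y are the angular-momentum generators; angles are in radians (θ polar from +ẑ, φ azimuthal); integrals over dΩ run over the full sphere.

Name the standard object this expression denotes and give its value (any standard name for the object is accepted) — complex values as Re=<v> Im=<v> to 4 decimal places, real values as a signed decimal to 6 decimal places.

Clebsch–Gordan coefficient, −√(1/70) ≈ -0.119523

This is a Clebsch–Gordan (vector-coupling) coefficient.
j₁+j₂−J=2  J+j₁−j₂=4  J−j₁+j₂=1  j₁+j₂+J+1=8
(j₁±m₁, j₂±m₂, J±M) = (4,2,1,2,3,2)
P² = 288/35
sum k=0..1:
  [0] +1/8 = 1/8
  [1] −1/6 = -1/6
S = -1/24
C² = P²·S² = 1/70 ; C = -0.119523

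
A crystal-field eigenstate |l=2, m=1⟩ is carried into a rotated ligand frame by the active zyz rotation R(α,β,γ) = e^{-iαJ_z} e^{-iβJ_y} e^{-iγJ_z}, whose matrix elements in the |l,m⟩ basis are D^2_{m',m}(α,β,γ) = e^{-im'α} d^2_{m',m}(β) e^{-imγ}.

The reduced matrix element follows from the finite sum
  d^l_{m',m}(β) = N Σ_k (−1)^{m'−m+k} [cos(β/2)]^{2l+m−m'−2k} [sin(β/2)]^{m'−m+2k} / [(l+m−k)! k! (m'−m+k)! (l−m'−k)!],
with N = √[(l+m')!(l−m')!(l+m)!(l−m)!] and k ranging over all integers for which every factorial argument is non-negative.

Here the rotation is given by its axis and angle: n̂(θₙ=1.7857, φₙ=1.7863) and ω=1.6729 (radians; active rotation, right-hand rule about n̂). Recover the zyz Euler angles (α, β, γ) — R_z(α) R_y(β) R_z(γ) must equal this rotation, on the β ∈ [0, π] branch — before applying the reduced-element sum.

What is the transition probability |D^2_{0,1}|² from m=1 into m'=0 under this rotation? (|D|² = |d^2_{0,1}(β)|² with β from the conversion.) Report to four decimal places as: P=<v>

P=0.0040

Axis–angle → zyz. n̂ = (sinθₙcosφₙ, sinθₙsinφₙ, cosθₙ) = (-0.208921, +0.954398, -0.213253), ω = 1.6729.
R = I cosω + sinω [n̂]ₓ + (1−cosω) n̂n̂ᵀ gives
  R = [-0.053830, -0.007574, +0.998521; -0.431859, +0.901791, -0.016441; -0.900333, -0.432106, -0.051814]
β = atan2(√(R₁₃²+R₂₃²), R₃₃) = 1.622634; α = atan2(R₂₃, R₁₃) mod 2π = 6.266721; γ = atan2(R₃₂, −R₃₁) mod 2π = 5.835714
D^2_{0,1}(6.2667,1.6226,5.8357) = e^{-i·0·6.2667}·d^2_{0,1}(1.6226)·e^{-i·1·5.8357}. Compute d first:
c=cos(1.622634/2)=0.688544, s=sin(1.622634/2)=0.725194; N=√[2·2·6·1]=4.898979
k∈{1,2} keeps every argument non-negative
  k=1: (−1)^0·4.8990/(2)·0.6885^3·0.7252^1 = +0.579863
  k=2: (−1)^1·4.8990/(2)·0.6885^1·0.7252^3 = -0.643237
d^2_{0,1}(1.6226) = +0.579863 -0.643237 = -0.063374
|D^2_{0,1}|² = |d^2_{0,1}(β)|² = (-0.063374)² = 0.004016 (the z-rotation phases have unit modulus)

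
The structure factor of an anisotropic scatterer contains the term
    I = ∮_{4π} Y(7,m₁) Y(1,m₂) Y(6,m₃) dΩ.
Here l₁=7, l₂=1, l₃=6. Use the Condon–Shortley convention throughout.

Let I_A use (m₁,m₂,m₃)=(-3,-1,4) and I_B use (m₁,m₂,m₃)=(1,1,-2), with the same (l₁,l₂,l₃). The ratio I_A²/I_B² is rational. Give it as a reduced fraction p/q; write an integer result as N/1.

l's match ⇒ only the (l;m) 3-j factors differ between A and B.
A: triangle coeff Δ(7,1,6) = 1/1365; Σ_t [0,0]: t=0:+1/14515200 = 1/14515200; (3j)²=2/455 [(7 1 6; -3 -1 4)], sign=+1
B: triangle coeff Δ(7,1,6) = 1/1365; Σ_t [2,2]: t=2:+1/1935360 = 1/1935360; (3j)²=1/91 [(7 1 6; 1 1 -2)], sign=+1
I_A²/I_B² = (2/455)/(1/91) = 2/5

2/5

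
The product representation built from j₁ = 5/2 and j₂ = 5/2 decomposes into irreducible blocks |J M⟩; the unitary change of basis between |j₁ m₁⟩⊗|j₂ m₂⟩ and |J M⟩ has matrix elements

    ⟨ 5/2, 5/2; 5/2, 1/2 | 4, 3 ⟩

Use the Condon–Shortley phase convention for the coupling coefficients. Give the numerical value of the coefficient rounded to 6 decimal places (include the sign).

√[9·1!4!4!/10! · 5!0!3!2!7!1!] = √(10368)
  +(−1)^0/∏(0,1,0,3,4,1)! = 1/144  (running 1/144)
⟨..|..⟩ = √(10368)·(1/144) = +0.707107

+√(1/2) = +0.707107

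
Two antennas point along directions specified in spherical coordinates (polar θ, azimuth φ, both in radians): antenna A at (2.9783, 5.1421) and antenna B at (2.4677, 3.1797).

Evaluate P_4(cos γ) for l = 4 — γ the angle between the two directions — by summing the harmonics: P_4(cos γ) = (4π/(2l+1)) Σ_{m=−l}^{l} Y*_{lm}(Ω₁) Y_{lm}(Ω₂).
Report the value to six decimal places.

Term-by-term m-sum for l=4 (normalisation 4π/9 = 1.396263):
  m=-4: (-0.00005 + 0.00031j) × (0.06633 - 0.01019j) = 0.00000 + 0.00002j  (running Σ = 0.00000 + 0.00002j)
  m=-3: (0.00510 - 0.00147j) × (0.23612 - 0.02711j) = 0.00116 - 0.00049j  (running Σ = 0.00116 - 0.00047j)
  m=-2: (-0.03356 - 0.03894j) × (0.42527 - 0.03247j) = -0.01554 - 0.01547j  (running Σ = -0.01437 - 0.01594j)
  m=-1: (-0.12061 + 0.26318j) × (0.29370 - 0.01120j) = -0.03248 + 0.07865j  (running Σ = -0.04685 + 0.06271j)
  m=0: (0.73704 + 0.00000j) × (-0.24004 + 0.00000j) = -0.17692 + 0.00000j  (running Σ = -0.22377 + 0.06271j)
  m=1: (0.12061 + 0.26318j) × (-0.29370 - 0.01120j) = -0.03248 - 0.07865j  (running Σ = -0.25624 - 0.01594j)
  m=2: (-0.03356 + 0.03894j) × (0.42527 + 0.03247j) = -0.01554 + 0.01547j  (running Σ = -0.27178 - 0.00047j)
  m=3: (-0.00510 - 0.00147j) × (-0.23612 - 0.02711j) = 0.00116 + 0.00049j  (running Σ = -0.27062 + 0.00002j)
  m=4: (-0.00005 - 0.00031j) × (0.06633 + 0.01019j) = 0.00000 - 0.00002j  (running Σ = -0.27062 - 0.00000j)
Total Σ_m = -0.27062 - 0.00000j. Multiply by 1.396263: -0.37785 - 0.00000j. P_4(cos γ) = -0.377854

-0.377854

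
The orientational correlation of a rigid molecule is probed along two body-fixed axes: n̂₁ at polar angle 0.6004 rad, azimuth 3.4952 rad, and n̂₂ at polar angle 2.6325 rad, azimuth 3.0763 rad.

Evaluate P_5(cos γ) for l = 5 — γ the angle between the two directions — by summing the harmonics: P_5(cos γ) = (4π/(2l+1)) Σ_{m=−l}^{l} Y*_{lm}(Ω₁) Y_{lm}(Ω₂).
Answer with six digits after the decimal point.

Addition theorem: P_5(cos γ) = (4π/11) Σ_m Y*_{lm}(Ω₁) Y_{lm}(Ω₂), m = −5…5:
  m=-5: Y*=(0.005235, -0.026198)  Y=(-0.012090, -0.004094)  product (-0.000171, 0.000295)
  m=-4: Y*=(0.019215, 0.121880)  Y=(-0.069864, -0.018673)  product (0.000933, -0.008874)
  m=-3: Y*=(-0.156146, -0.279168)  Y=(-0.230298, -0.045696)  product (0.023203, 0.071427)
  m=-2: Y*=(0.353698, 0.302305)  Y=(-0.448696, -0.058928)  product (-0.140888, -0.156486)
  m=-1: Y*=(-0.204071, -0.075327)  Y=(-0.394674, -0.025806)  product (0.078598, 0.034996)
  m=+0: Y*=(-0.333505, -0.000000)  Y=(0.178460, 0.000000)  product (-0.059517, -0.000000)
  m=+1: Y*=(0.204071, -0.075327)  Y=(0.394674, -0.025806)  product (0.078598, -0.034996)
  m=+2: Y*=(0.353698, -0.302305)  Y=(-0.448696, 0.058928)  product (-0.140888, 0.156486)
  m=+3: Y*=(0.156146, -0.279168)  Y=(0.230298, -0.045696)  product (0.023203, -0.071427)
  m=+4: Y*=(0.019215, -0.121880)  Y=(-0.069864, 0.018673)  product (0.000933, 0.008874)
  m=+5: Y*=(-0.005235, -0.026198)  Y=(0.012090, -0.004094)  product (-0.000171, -0.000295)
Accumulated sum (-0.136167, 0.000000); after 4π/(2l+1) scaling, (-0.155557, 0.000000) ⇒ P_5 = -0.155557

-0.155557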